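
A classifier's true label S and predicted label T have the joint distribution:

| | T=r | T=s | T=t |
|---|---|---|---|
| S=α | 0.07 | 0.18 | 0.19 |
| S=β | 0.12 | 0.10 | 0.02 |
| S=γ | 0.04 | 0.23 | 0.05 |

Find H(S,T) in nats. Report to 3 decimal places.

1.990 nats

H(S,T) = −Σ p(x,y)·ln p(x,y) over all 9 cells.
  cell (α,r): −0.07·ln0.07 = 0.1861
  cell (α,s): −0.18·ln0.18 = 0.3087
  cell (α,t): −0.19·ln0.19 = 0.3155
  cell (β,r): −0.12·ln0.12 = 0.2544
  cell (β,s): −0.10·ln0.10 = 0.2303
  cell (β,t): −0.02·ln0.02 = 0.0782
  cell (γ,r): −0.04·ln0.04 = 0.1288
  cell (γ,s): −0.23·ln0.23 = 0.3380
  cell (γ,t): −0.05·ln0.05 = 0.1498
Sum = 1.990 nats.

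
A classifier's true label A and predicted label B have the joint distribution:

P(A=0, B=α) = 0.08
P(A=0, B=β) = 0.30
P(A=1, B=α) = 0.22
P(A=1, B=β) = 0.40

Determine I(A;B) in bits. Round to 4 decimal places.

0.0174 bits

Marginals: p(A) = (0.3800, 0.6200), p(B) = (0.3000, 0.7000).
I(A;B) = Σ p(x,y)·log₂[p(x,y)/(p(x)p(y))].
  (0,α): 0.08·log₂(0.7018) = -0.04088
  (0,β): 0.30·log₂(1.1278) = 0.05206
  (1,α): 0.22·log₂(1.1828) = 0.05328
  (1,β): 0.40·log₂(0.9217) = -0.04708
Sum = 0.0174 bits.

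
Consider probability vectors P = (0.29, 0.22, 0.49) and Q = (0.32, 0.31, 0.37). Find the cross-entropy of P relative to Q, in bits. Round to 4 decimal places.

H(P,Q) = −Σ p·log₂ q.
  −0.29·log₂(0.32) = 0.47672
  −0.22·log₂(0.31) = 0.37173
  −0.49·log₂(0.37) = 0.70286
H(P,Q) = 1.5513 bits.

1.5513 bits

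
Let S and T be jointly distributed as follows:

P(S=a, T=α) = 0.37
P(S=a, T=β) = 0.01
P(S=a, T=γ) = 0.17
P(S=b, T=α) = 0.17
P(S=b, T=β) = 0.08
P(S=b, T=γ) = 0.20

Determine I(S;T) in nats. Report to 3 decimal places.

Marginals: p(S) = (0.5500, 0.4500), p(T) = (0.5400, 0.0900, 0.3700).
I(S;T) = H(S) + H(T) − H(S,T).
H(S) = 0.6881, H(T) = 0.9173, H(S,T) = 1.5403.
I(S;T) = 0.6881 + 0.9173 − 1.5403 = 0.065 nats.

0.065 nats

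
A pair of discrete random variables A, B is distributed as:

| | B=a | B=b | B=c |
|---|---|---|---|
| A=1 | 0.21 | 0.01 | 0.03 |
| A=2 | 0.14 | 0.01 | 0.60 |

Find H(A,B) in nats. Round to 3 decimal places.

1.107 nats

H(A,B) = −Σ p(x,y)·ln p(x,y) over all 6 cells.
  cell (1,a): −0.21·ln0.21 = 0.3277
  cell (1,b): −0.01·ln0.01 = 0.0461
  cell (1,c): −0.03·ln0.03 = 0.1052
  cell (2,a): −0.14·ln0.14 = 0.2753
  cell (2,b): −0.01·ln0.01 = 0.0461
  cell (2,c): −0.60·ln0.60 = 0.3065
Sum = 1.107 nats.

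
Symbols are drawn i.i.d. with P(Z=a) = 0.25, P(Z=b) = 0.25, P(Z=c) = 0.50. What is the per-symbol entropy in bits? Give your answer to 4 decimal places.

H(Z) = −Σ p·log₂ p.
  −(0.25)·log₂(0.25) = 0.50000
  −(0.25)·log₂(0.25) = 0.50000
  −(0.50)·log₂(0.50) = 0.50000
Sum: 0.50000 + 0.50000 + 0.50000 = 1.5000 bits.

1.5000 bits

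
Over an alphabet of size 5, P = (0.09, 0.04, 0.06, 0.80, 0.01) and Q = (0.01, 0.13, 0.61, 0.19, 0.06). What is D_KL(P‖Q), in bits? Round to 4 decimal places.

D(P‖Q) = Σ p·log₂(p/q).
  0.09·log₂(0.09/0.01) = 0.28529
  0.04·log₂(0.04/0.13) = -0.06802
  0.06·log₂(0.06/0.61) = -0.20075
  0.80·log₂(0.80/0.19) = 1.65920
  0.01·log₂(0.01/0.06) = -0.02585
D(P‖Q) = 1.6499 bits.

1.6499 bits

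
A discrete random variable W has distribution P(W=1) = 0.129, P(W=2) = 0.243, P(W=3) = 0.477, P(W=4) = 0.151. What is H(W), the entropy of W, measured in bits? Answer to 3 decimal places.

H(W) = −Σ p·log₂ p.
  −(0.129)·log₂(0.129) = 0.3811
  −(0.243)·log₂(0.243) = 0.4960
  −(0.477)·log₂(0.477) = 0.5094
  −(0.151)·log₂(0.151) = 0.4118
Sum: 0.3811 + 0.4960 + 0.5094 + 0.4118 = 1.798 bits.

1.798 bits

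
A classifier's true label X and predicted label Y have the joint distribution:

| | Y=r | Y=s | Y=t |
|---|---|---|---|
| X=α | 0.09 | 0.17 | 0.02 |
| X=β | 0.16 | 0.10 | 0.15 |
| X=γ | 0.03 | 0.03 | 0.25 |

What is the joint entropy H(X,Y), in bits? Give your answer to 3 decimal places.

H(X,Y) = −Σ p(x,y)·log₂ p(x,y) over all 9 cells.
  cell (α,r): −0.09·log₂0.09 = 0.3127
  cell (α,s): −0.17·log₂0.17 = 0.4346
  cell (α,t): −0.02·log₂0.02 = 0.1129
  cell (β,r): −0.16·log₂0.16 = 0.4230
  cell (β,s): −0.10·log₂0.10 = 0.3322
  cell (β,t): −0.15·log₂0.15 = 0.4105
  cell (γ,r): −0.03·log₂0.03 = 0.1518
  cell (γ,s): −0.03·log₂0.03 = 0.1518
  cell (γ,t): −0.25·log₂0.25 = 0.5000
Sum = 2.829 bits.

2.829 bits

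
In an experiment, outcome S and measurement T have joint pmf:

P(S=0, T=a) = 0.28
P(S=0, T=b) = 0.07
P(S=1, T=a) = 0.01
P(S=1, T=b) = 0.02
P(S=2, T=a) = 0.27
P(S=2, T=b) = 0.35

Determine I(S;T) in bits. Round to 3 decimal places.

0.097 bits

Marginals: p(S) = (0.3500, 0.0300, 0.6200), p(T) = (0.5600, 0.4400).
I(S;T) = Σ p(x,y)·log₂[p(x,y)/(p(x)p(y))].
  (0,a): 0.28·log₂(1.4286) = 0.1441
  (0,b): 0.07·log₂(0.4545) = -0.0796
  (1,a): 0.01·log₂(0.5952) = -0.0075
  (1,b): 0.02·log₂(1.5152) = 0.0120
  (2,a): 0.27·log₂(0.7776) = -0.0980
  (2,b): 0.35·log₂(1.2830) = 0.1258
Sum = 0.097 bits.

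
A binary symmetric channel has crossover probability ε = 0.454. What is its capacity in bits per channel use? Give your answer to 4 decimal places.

0.0061 bits

Binary symmetric channel: C = 1 − h₂(ε) where h₂ is the binary entropy function.
h₂(0.454) = −0.454·log₂0.454 − 0.546·log₂0.546 = 0.9939.
C = 1 − 0.9939 = 0.0061 bits per channel use.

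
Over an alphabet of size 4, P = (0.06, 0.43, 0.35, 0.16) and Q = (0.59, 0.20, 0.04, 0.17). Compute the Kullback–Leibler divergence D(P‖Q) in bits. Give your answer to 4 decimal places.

D(P‖Q) = Σ p·log₂(p/q).
  0.06·log₂(0.06/0.59) = -0.19786
  0.43·log₂(0.43/0.20) = 0.47486
  0.35·log₂(0.35/0.04) = 1.09525
  0.16·log₂(0.16/0.17) = -0.01399
D(P‖Q) = 1.3583 bits.

1.3583 bits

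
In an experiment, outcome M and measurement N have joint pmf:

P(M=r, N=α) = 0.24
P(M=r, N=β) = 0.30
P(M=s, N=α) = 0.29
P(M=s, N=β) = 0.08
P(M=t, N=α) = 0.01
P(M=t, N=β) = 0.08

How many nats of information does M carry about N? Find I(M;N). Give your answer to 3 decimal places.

0.094 nats

Marginals: p(M) = (0.5400, 0.3700, 0.0900), p(N) = (0.5400, 0.4600).
I(M;N) = Σ p(x,y)·ln[p(x,y)/(p(x)p(y))].
  (r,α): 0.24·ln(0.8230) = -0.0467
  (r,β): 0.30·ln(1.2077) = 0.0566
  (s,α): 0.29·ln(1.4515) = 0.1080
  (s,β): 0.08·ln(0.4700) = -0.0604
  (t,α): 0.01·ln(0.2058) = -0.0158
  (t,β): 0.08·ln(1.9324) = 0.0527
Sum = 0.094 nats.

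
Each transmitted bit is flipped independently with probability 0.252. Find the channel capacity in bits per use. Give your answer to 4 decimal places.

0.1856 bits

Binary symmetric channel: C = 1 − h₂(ε) where h₂ is the binary entropy function.
h₂(0.252) = −0.252·log₂0.252 − 0.748·log₂0.748 = 0.8144.
C = 1 − 0.8144 = 0.1856 bits per channel use.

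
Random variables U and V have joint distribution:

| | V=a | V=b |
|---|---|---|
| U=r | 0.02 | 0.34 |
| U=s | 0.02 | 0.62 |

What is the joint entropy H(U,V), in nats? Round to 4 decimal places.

0.8197 nats

H(U,V) = −Σ p(x,y)·ln p(x,y) over all 4 cells.
  cell (r,a): −0.02·ln0.02 = 0.07824
  cell (r,b): −0.34·ln0.34 = 0.36680
  cell (s,a): −0.02·ln0.02 = 0.07824
  cell (s,b): −0.62·ln0.62 = 0.29638
Sum = 0.8197 nats.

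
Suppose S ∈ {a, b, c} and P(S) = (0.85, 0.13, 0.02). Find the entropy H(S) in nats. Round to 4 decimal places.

0.4816 nats

H(S) = −Σ p·ln p.
  −(0.85)·ln(0.85) = 0.13814
  −(0.13)·ln(0.13) = 0.26523
  −(0.02)·ln(0.02) = 0.07824
Sum: 0.13814 + 0.26523 + 0.07824 = 0.4816 nats.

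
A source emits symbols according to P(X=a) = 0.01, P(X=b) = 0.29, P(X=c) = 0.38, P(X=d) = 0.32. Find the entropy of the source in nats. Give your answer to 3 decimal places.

1.137 nats

H(X) = −Σ p·ln p.
  −(0.01)·ln(0.01) = 0.0461
  −(0.29)·ln(0.29) = 0.3590
  −(0.38)·ln(0.38) = 0.3677
  −(0.32)·ln(0.32) = 0.3646
Sum: 0.0461 + 0.3590 + 0.3677 + 0.3646 = 1.137 nats.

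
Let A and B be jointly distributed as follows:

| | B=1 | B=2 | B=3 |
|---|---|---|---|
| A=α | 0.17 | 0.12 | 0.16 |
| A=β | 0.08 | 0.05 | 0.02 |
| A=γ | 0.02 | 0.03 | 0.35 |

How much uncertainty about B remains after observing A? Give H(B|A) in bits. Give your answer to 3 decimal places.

Marginals: p(A) = (0.4500, 0.1500, 0.4000), p(B) = (0.2700, 0.2000, 0.5300).
H(B|A) = Σ p(A) · H(B|A=·).
  A=α: p=0.4500, H(B|A=α) = 1.5695
  A=β: p=0.1500, H(B|A=β) = 1.3996
  A=γ: p=0.4000, H(B|A=γ) = 0.6649
Weighted sum = 1.182 bits.

1.182 bits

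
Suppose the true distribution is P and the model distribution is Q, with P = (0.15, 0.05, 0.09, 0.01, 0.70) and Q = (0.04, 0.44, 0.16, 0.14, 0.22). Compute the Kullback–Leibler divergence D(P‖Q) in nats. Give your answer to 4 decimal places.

D(P‖Q) = Σ p·ln(p/q).
  0.15·ln(0.15/0.04) = 0.19826
  0.05·ln(0.05/0.44) = -0.10874
  0.09·ln(0.09/0.16) = -0.05178
  0.01·ln(0.01/0.14) = -0.02639
  0.70·ln(0.70/0.22) = 0.81022
D(P‖Q) = 0.8216 nats.

0.8216 nats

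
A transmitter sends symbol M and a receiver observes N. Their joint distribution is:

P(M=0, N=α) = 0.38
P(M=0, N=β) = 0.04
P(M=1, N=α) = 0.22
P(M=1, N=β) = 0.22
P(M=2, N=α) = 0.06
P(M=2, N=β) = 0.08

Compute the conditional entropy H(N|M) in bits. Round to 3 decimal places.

Marginals: p(M) = (0.4200, 0.4400, 0.1400), p(N) = (0.6600, 0.3400).
H(N|M) = Σ p(M) · H(N|M=·).
  M=0: p=0.4200, H(N|M=0) = 0.4537
  M=1: p=0.4400, H(N|M=1) = 1.0000
  M=2: p=0.1400, H(N|M=2) = 0.9852
Weighted sum = 0.768 bits.

0.768 bits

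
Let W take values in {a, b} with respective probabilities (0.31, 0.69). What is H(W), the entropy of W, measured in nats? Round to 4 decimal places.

0.6191 nats

H(W) = −Σ p·ln p.
  −(0.31)·ln(0.31) = 0.36307
  −(0.69)·ln(0.69) = 0.25603
Sum: 0.36307 + 0.25603 = 0.6191 nats.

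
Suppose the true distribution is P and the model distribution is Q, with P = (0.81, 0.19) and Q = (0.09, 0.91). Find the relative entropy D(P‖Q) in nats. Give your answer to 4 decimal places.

D(P‖Q) = Σ p·ln(p/q).
  0.81·ln(0.81/0.09) = 1.77975
  0.19·ln(0.19/0.91) = -0.29762
D(P‖Q) = 1.4821 nats.

1.4821 nats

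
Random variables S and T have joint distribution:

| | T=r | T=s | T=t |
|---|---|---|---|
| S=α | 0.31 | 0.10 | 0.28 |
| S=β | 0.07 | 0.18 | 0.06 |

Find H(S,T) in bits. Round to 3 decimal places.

2.328 bits

H(S,T) = −Σ p(x,y)·log₂ p(x,y) over all 6 cells.
  cell (α,r): −0.31·log₂0.31 = 0.5238
  cell (α,s): −0.10·log₂0.10 = 0.3322
  cell (α,t): −0.28·log₂0.28 = 0.5142
  cell (β,r): −0.07·log₂0.07 = 0.2686
  cell (β,s): −0.18·log₂0.18 = 0.4453
  cell (β,t): −0.06·log₂0.06 = 0.2435
Sum = 2.328 bits.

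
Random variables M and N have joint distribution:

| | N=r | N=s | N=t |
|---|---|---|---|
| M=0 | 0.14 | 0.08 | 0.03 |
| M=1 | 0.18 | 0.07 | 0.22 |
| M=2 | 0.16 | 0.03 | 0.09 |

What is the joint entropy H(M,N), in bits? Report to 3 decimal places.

2.922 bits

H(M,N) = −Σ p(x,y)·log₂ p(x,y) over all 9 cells.
  cell (0,r): −0.14·log₂0.14 = 0.3971
  cell (0,s): −0.08·log₂0.08 = 0.2915
  cell (0,t): −0.03·log₂0.03 = 0.1518
  cell (1,r): −0.18·log₂0.18 = 0.4453
  cell (1,s): −0.07·log₂0.07 = 0.2686
  cell (1,t): −0.22·log₂0.22 = 0.4806
  cell (2,r): −0.16·log₂0.16 = 0.4230
  cell (2,s): −0.03·log₂0.03 = 0.1518
  cell (2,t): −0.09·log₂0.09 = 0.3127
Sum = 2.922 bits.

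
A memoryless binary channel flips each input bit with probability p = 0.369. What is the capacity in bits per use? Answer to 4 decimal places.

0.0501 bits

Binary symmetric channel: C = 1 − h₂(ε) where h₂ is the binary entropy function.
h₂(0.369) = −0.369·log₂0.369 − 0.631·log₂0.631 = 0.9499.
C = 1 − 0.9499 = 0.0501 bits per channel use.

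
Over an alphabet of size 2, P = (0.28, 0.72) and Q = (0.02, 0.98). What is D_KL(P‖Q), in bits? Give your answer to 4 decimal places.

D(P‖Q) = Σ p·log₂(p/q).
  0.28·log₂(0.28/0.02) = 1.06606
  0.72·log₂(0.72/0.98) = -0.32025
D(P‖Q) = 0.7458 bits.

0.7458 bits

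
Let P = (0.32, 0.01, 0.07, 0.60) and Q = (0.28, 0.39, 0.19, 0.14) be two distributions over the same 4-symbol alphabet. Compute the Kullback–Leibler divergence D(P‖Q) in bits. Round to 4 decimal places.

1.1677 bits

D(P‖Q) = Σ p·log₂(p/q).
  0.32·log₂(0.32/0.28) = 0.06165
  0.01·log₂(0.01/0.39) = -0.05285
  0.07·log₂(0.07/0.19) = -0.10084
  0.60·log₂(0.60/0.14) = 1.25972
D(P‖Q) = 1.1677 bits.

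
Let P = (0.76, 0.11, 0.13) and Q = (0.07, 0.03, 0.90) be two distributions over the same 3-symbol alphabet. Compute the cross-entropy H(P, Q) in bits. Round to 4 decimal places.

H(P,Q) = −Σ p·log₂ q.
  −0.76·log₂(0.07) = 2.91574
  −0.11·log₂(0.03) = 0.55648
  −0.13·log₂(0.90) = 0.01976
H(P,Q) = 3.4920 bits.

3.4920 bits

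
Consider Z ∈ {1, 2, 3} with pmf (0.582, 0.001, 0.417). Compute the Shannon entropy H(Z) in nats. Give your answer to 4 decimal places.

H(Z) = −Σ p·ln p.
  −(0.582)·ln(0.582) = 0.31503
  −(0.001)·ln(0.001) = 0.00691
  −(0.417)·ln(0.417) = 0.36474
Sum: 0.31503 + 0.00691 + 0.36474 = 0.6867 nats.

0.6867 nats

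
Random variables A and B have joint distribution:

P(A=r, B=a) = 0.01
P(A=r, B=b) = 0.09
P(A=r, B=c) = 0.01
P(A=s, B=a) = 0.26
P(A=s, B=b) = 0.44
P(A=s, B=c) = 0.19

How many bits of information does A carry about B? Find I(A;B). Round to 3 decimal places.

0.033 bits

Marginals: p(A) = (0.1100, 0.8900), p(B) = (0.2700, 0.5300, 0.2000).
I(A;B) = H(A) + H(B) − H(A,B).
H(A) = 0.4999, H(B) = 1.4599, H(A,B) = 1.9272.
I(A;B) = 0.4999 + 1.4599 − 1.9272 = 0.033 bits.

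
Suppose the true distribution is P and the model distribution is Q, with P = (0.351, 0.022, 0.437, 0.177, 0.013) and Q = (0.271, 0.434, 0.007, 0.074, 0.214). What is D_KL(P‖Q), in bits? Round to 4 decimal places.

2.8128 bits

D(P‖Q) = Σ p·log₂(p/q).
  0.351·log₂(0.351/0.271) = 0.13099
  0.022·log₂(0.022/0.434) = -0.09465
  0.437·log₂(0.437/0.007) = 2.60633
  0.177·log₂(0.177/0.074) = 0.22269
  0.013·log₂(0.013/0.214) = -0.05253
D(P‖Q) = 2.8128 bits.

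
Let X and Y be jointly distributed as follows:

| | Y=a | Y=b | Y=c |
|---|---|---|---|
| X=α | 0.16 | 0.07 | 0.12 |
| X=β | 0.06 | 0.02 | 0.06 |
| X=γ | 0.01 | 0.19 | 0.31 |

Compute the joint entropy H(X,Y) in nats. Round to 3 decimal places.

H(X,Y) = −Σ p(x,y)·ln p(x,y) over all 9 cells.
  cell (α,a): −0.16·ln0.16 = 0.2932
  cell (α,b): −0.07·ln0.07 = 0.1861
  cell (α,c): −0.12·ln0.12 = 0.2544
  cell (β,a): −0.06·ln0.06 = 0.1688
  cell (β,b): −0.02·ln0.02 = 0.0782
  cell (β,c): −0.06·ln0.06 = 0.1688
  cell (γ,a): −0.01·ln0.01 = 0.0461
  cell (γ,b): −0.19·ln0.19 = 0.3155
  cell (γ,c): −0.31·ln0.31 = 0.3631
Sum = 1.874 nats.

1.874 nats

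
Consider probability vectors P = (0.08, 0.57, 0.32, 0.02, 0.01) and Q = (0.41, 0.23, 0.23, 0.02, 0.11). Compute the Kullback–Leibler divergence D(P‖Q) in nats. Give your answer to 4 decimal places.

D(P‖Q) = Σ p·ln(p/q).
  0.08·ln(0.08/0.41) = -0.13073
  0.57·ln(0.57/0.23) = 0.51731
  0.32·ln(0.32/0.23) = 0.10568
  0.02·ln(0.02/0.02) = 0.00000
  0.01·ln(0.01/0.11) = -0.02398
D(P‖Q) = 0.4683 nats.

0.4683 nats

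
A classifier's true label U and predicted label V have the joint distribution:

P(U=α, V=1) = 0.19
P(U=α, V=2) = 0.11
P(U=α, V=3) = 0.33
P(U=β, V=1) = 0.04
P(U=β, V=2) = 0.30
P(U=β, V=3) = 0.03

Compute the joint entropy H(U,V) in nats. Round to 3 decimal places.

H(U,V) = −Σ p(x,y)·ln p(x,y) over all 6 cells.
  cell (α,1): −0.19·ln0.19 = 0.3155
  cell (α,2): −0.11·ln0.11 = 0.2428
  cell (α,3): −0.33·ln0.33 = 0.3659
  cell (β,1): −0.04·ln0.04 = 0.1288
  cell (β,2): −0.30·ln0.30 = 0.3612
  cell (β,3): −0.03·ln0.03 = 0.1052
Sum = 1.519 nats.

1.519 nats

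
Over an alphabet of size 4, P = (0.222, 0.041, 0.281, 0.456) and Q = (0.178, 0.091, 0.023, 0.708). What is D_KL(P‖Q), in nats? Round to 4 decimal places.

0.5190 nats

D(P‖Q) = Σ p·ln(p/q).
  0.222·ln(0.222/0.178) = 0.04904
  0.041·ln(0.041/0.091) = -0.03269
  0.281·ln(0.281/0.023) = 0.70330
  0.456·ln(0.456/0.708) = -0.20062
D(P‖Q) = 0.5190 nats.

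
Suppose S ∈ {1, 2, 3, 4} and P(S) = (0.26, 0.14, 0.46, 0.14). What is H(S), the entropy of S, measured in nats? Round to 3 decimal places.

1.258 nats

H(S) = −Σ p·ln p.
  −(0.26)·ln(0.26) = 0.3502
  −(0.14)·ln(0.14) = 0.2753
  −(0.46)·ln(0.46) = 0.3572
  −(0.14)·ln(0.14) = 0.2753
Sum: 0.3502 + 0.2753 + 0.3572 + 0.2753 = 1.258 nats.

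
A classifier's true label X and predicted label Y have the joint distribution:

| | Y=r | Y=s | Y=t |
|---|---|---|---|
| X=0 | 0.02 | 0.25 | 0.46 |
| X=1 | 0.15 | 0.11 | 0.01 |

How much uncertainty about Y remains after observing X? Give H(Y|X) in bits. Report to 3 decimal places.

1.114 bits

Marginals: p(X) = (0.7300, 0.2700), p(Y) = (0.1700, 0.3600, 0.4700).
H(Y|X) = Σ p(X) · H(Y|X=·).
  X=0: p=0.7300, H(Y|X=0) = 1.0915
  X=1: p=0.2700, H(Y|X=1) = 1.1750
Weighted sum = 1.114 bits.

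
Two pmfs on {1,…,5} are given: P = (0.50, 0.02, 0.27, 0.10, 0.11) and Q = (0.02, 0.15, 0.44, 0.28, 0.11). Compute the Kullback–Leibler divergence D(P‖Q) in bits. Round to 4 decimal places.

D(P‖Q) = Σ p·log₂(p/q).
  0.50·log₂(0.50/0.02) = 2.32193
  0.02·log₂(0.02/0.15) = -0.05814
  0.27·log₂(0.27/0.44) = -0.19023
  0.10·log₂(0.10/0.28) = -0.14854
  0.11·log₂(0.11/0.11) = 0.00000
D(P‖Q) = 1.9250 bits.

1.9250 bits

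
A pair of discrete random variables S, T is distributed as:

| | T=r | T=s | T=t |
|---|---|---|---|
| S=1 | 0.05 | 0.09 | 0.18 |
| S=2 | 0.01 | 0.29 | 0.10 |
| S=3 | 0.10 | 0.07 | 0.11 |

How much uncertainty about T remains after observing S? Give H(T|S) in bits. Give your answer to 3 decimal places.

1.273 bits

Marginals: p(S) = (0.3200, 0.4000, 0.2800), p(T) = (0.1600, 0.4500, 0.3900).
H(T|S) = Σ p(S) · H(T|S=·).
  S=1: p=0.3200, H(T|S=1) = 1.4001
  S=2: p=0.4000, H(T|S=2) = 0.9694
  S=3: p=0.2800, H(T|S=3) = 1.5601
Weighted sum = 1.273 bits.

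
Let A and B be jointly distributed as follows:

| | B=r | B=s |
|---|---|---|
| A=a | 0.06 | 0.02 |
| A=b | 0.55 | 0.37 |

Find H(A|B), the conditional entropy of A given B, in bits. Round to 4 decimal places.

Chain rule: H(A|B) = H(A,B) − H(B).
Marginals: p(A) = (0.0800, 0.9200), p(B) = (0.6100, 0.3900).
H(A,B) = 1.3615 bits; H(B) = 0.9648 bits.
H(A|B) = 1.3615 − 0.9648 = 0.3967 bits.

0.3967 bits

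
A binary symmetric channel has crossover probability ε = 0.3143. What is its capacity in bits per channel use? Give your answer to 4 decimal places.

0.1019 bits

Binary symmetric channel: C = 1 − h₂(ε) where h₂ is the binary entropy function.
h₂(0.3143) = −0.3143·log₂0.3143 − 0.6857·log₂0.6857 = 0.8981.
C = 1 − 0.8981 = 0.1019 bits per channel use.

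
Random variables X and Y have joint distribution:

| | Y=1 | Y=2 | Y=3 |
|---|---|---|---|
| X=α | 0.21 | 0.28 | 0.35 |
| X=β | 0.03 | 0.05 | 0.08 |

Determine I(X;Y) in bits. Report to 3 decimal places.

0.003 bits

Marginals: p(X) = (0.8400, 0.1600), p(Y) = (0.2400, 0.3300, 0.4300).
I(X;Y) = Σ p(x,y)·log₂[p(x,y)/(p(x)p(y))].
  (α,1): 0.21·log₂(1.0417) = 0.0124
  (α,2): 0.28·log₂(1.0101) = 0.0041
  (α,3): 0.35·log₂(0.9690) = -0.0159
  (β,1): 0.03·log₂(0.7812) = -0.0107
  (β,2): 0.05·log₂(0.9470) = -0.0039
  (β,3): 0.08·log₂(1.1628) = 0.0174
Sum = 0.003 bits.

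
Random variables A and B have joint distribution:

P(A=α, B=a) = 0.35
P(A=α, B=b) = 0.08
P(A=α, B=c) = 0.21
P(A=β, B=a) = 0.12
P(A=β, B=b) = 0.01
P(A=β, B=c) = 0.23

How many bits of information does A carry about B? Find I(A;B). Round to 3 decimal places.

0.073 bits

Marginals: p(A) = (0.6400, 0.3600), p(B) = (0.4700, 0.0900, 0.4400).
I(A;B) = Σ p(x,y)·log₂[p(x,y)/(p(x)p(y))].
  (α,a): 0.35·log₂(1.1636) = 0.0765
  (α,b): 0.08·log₂(1.3889) = 0.0379
  (α,c): 0.21·log₂(0.7457) = -0.0889
  (β,a): 0.12·log₂(0.7092) = -0.0595
  (β,b): 0.01·log₂(0.3086) = -0.0170
  (β,c): 0.23·log₂(1.4520) = 0.1238
Sum = 0.073 bits.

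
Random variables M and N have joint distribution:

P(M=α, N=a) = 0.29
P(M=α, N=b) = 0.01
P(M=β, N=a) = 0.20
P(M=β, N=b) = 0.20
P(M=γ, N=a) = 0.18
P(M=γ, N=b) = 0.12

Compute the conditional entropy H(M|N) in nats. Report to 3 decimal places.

Chain rule: H(M|N) = H(M,N) − H(N).
Marginals: p(M) = (0.3000, 0.4000, 0.3000), p(N) = (0.6700, 0.3300).
H(M,N) = 1.6119 nats; H(N) = 0.6342 nats.
H(M|N) = 1.6119 − 0.6342 = 0.978 nats.

0.978 nats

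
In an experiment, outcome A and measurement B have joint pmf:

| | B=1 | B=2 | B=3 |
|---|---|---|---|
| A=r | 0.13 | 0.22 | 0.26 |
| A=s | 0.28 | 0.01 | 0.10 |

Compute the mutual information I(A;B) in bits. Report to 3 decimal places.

0.229 bits

Marginals: p(A) = (0.6100, 0.3900), p(B) = (0.4100, 0.2300, 0.3600).
I(A;B) = H(A) + H(B) − H(A,B).
H(A) = 0.9648, H(B) = 1.5457, H(A,B) = 2.2814.
I(A;B) = 0.9648 + 1.5457 − 2.2814 = 0.229 bits.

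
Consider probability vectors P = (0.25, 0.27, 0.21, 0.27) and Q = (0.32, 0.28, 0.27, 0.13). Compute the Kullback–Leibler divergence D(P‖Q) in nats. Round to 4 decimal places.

D(P‖Q) = Σ p·ln(p/q).
  0.25·ln(0.25/0.32) = -0.06172
  0.27·ln(0.27/0.28) = -0.00982
  0.21·ln(0.21/0.27) = -0.05278
  0.27·ln(0.27/0.13) = 0.19734
D(P‖Q) = 0.0730 nats.

0.0730 nats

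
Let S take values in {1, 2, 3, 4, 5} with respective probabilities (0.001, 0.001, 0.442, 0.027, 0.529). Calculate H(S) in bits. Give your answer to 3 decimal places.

1.167 bits

H(S) = −Σ p·log₂ p.
  −(0.001)·log₂(0.001) = 0.0100
  −(0.001)·log₂(0.001) = 0.0100
  −(0.442)·log₂(0.442) = 0.5206
  −(0.027)·log₂(0.027) = 0.1407
  −(0.529)·log₂(0.529) = 0.4860
Sum: 0.0100 + 0.0100 + 0.5206 + 0.1407 + 0.4860 = 1.167 bits.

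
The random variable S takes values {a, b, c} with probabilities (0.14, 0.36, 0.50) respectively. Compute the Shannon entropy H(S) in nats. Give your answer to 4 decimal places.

H(S) = −Σ p·ln p.
  −(0.14)·ln(0.14) = 0.27526
  −(0.36)·ln(0.36) = 0.36779
  −(0.50)·ln(0.50) = 0.34657
Sum: 0.27526 + 0.36779 + 0.34657 = 0.9896 nats.

0.9896 nats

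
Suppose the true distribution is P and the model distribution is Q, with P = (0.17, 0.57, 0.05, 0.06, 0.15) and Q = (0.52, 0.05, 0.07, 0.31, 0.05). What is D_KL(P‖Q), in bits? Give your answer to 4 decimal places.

1.7984 bits

D(P‖Q) = Σ p·log₂(p/q).
  0.17·log₂(0.17/0.52) = -0.27421
  0.57·log₂(0.57/0.05) = 2.00125
  0.05·log₂(0.05/0.07) = -0.02427
  0.06·log₂(0.06/0.31) = -0.14215
  0.15·log₂(0.15/0.05) = 0.23774
D(P‖Q) = 1.7984 bits.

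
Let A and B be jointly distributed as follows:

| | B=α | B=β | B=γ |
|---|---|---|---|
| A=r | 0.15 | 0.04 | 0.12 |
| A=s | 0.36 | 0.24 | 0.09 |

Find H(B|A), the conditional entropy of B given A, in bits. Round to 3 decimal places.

1.408 bits

Chain rule: H(B|A) = H(A,B) − H(A).
Marginals: p(A) = (0.3100, 0.6900), p(B) = (0.5100, 0.2800, 0.2100).
H(A,B) = 2.3008 bits; H(A) = 0.8932 bits.
H(B|A) = 2.3008 − 0.8932 = 1.408 bits.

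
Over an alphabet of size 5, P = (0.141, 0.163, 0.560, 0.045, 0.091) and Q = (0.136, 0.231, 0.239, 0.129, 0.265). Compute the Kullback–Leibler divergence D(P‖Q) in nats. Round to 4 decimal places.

D(P‖Q) = Σ p·ln(p/q).
  0.141·ln(0.141/0.136) = 0.00509
  0.163·ln(0.163/0.231) = -0.05683
  0.560·ln(0.560/0.239) = 0.47683
  0.045·ln(0.045/0.129) = -0.04739
  0.091·ln(0.091/0.265) = -0.09727
D(P‖Q) = 0.2804 nats.

0.2804 nats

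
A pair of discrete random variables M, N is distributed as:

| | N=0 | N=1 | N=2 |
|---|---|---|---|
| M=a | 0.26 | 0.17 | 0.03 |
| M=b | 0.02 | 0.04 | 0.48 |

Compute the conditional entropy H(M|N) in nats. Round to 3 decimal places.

0.288 nats

Chain rule: H(M|N) = H(M,N) − H(N).
Marginals: p(M) = (0.4600, 0.5400), p(N) = (0.2800, 0.2100, 0.5100).
H(M,N) = 1.3160 nats; H(N) = 1.0276 nats.
H(M|N) = 1.3160 − 1.0276 = 0.288 nats.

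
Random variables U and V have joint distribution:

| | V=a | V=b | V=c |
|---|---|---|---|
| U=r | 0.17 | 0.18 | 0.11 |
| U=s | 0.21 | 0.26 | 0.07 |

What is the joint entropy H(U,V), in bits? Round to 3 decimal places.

2.477 bits

H(U,V) = −Σ p(x,y)·log₂ p(x,y) over all 6 cells.
  cell (r,a): −0.17·log₂0.17 = 0.4346
  cell (r,b): −0.18·log₂0.18 = 0.4453
  cell (r,c): −0.11·log₂0.11 = 0.3503
  cell (s,a): −0.21·log₂0.21 = 0.4728
  cell (s,b): −0.26·log₂0.26 = 0.5053
  cell (s,c): −0.07·log₂0.07 = 0.2686
Sum = 2.477 bits.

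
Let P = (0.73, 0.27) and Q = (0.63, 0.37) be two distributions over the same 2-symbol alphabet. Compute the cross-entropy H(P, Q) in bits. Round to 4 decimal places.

0.8739 bits

H(P,Q) = −Σ p·log₂ q.
  −0.73·log₂(0.63) = 0.48660
  −0.27·log₂(0.37) = 0.38729
H(P,Q) = 0.8739 bits.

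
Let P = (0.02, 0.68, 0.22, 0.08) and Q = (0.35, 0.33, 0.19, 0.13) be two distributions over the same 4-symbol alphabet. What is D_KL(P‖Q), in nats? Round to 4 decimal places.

D(P‖Q) = Σ p·ln(p/q).
  0.02·ln(0.02/0.35) = -0.05724
  0.68·ln(0.68/0.33) = 0.49164
  0.22·ln(0.22/0.19) = 0.03225
  0.08·ln(0.08/0.13) = -0.03884
D(P‖Q) = 0.4278 nats.

0.4278 nats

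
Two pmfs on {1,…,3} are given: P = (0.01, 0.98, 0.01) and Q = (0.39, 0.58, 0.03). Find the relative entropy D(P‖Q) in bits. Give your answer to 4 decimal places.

D(P‖Q) = Σ p·log₂(p/q).
  0.01·log₂(0.01/0.39) = -0.05285
  0.98·log₂(0.98/0.58) = 0.74159
  0.01·log₂(0.01/0.03) = -0.01585
D(P‖Q) = 0.6729 bits.

0.6729 bits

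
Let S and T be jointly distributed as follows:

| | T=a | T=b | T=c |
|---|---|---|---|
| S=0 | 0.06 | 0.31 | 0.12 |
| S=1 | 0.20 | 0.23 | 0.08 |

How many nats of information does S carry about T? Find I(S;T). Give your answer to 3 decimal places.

Marginals: p(S) = (0.4900, 0.5100), p(T) = (0.2600, 0.5400, 0.2000).
I(S;T) = Σ p(x,y)·ln[p(x,y)/(p(x)p(y))].
  (0,a): 0.06·ln(0.4710) = -0.0452
  (0,b): 0.31·ln(1.1716) = 0.0491
  (0,c): 0.12·ln(1.2245) = 0.0243
  (1,a): 0.20·ln(1.5083) = 0.0822
  (1,b): 0.23·ln(0.8351) = -0.0414
  (1,c): 0.08·ln(0.7843) = -0.0194
Sum = 0.050 nats.

0.050 nats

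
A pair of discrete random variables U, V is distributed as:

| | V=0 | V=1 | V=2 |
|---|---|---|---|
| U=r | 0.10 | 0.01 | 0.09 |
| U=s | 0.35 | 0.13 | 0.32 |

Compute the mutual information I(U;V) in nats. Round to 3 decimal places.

Marginals: p(U) = (0.2000, 0.8000), p(V) = (0.4500, 0.1400, 0.4100).
I(U;V) = Σ p(x,y)·ln[p(x,y)/(p(x)p(y))].
  (r,0): 0.10·ln(1.1111) = 0.0105
  (r,1): 0.01·ln(0.3571) = -0.0103
  (r,2): 0.09·ln(1.0976) = 0.0084
  (s,0): 0.35·ln(0.9722) = -0.0099
  (s,1): 0.13·ln(1.1607) = 0.0194
  (s,2): 0.32·ln(0.9756) = -0.0079
Sum = 0.010 nats.

0.010 nats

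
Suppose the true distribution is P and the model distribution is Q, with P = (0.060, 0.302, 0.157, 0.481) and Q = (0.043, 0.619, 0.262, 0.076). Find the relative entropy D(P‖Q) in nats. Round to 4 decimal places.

D(P‖Q) = Σ p·ln(p/q).
  0.060·ln(0.060/0.043) = 0.01999
  0.302·ln(0.302/0.619) = -0.21674
  0.157·ln(0.157/0.262) = -0.08040
  0.481·ln(0.481/0.076) = 0.88751
D(P‖Q) = 0.6104 nats.

0.6104 nats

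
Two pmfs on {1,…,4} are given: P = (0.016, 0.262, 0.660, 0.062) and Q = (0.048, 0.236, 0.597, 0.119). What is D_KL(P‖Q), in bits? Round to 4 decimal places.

D(P‖Q) = Σ p·log₂(p/q).
  0.016·log₂(0.016/0.048) = -0.02536
  0.262·log₂(0.262/0.236) = 0.03950
  0.660·log₂(0.660/0.597) = 0.09553
  0.062·log₂(0.062/0.119) = -0.05832
D(P‖Q) = 0.0514 bits.

0.0514 bits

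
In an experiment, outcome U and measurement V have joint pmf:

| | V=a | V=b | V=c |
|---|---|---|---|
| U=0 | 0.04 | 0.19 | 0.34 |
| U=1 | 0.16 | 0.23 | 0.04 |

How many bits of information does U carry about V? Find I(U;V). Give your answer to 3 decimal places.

0.240 bits

Marginals: p(U) = (0.5700, 0.4300), p(V) = (0.2000, 0.4200, 0.3800).
I(U;V) = Σ p(x,y)·log₂[p(x,y)/(p(x)p(y))].
  (0,a): 0.04·log₂(0.3509) = -0.0604
  (0,b): 0.19·log₂(0.7937) = -0.0634
  (0,c): 0.34·log₂(1.5697) = 0.2212
  (1,a): 0.16·log₂(1.8605) = 0.1433
  (1,b): 0.23·log₂(1.2735) = 0.0802
  (1,c): 0.04·log₂(0.2448) = -0.0812
Sum = 0.240 bits.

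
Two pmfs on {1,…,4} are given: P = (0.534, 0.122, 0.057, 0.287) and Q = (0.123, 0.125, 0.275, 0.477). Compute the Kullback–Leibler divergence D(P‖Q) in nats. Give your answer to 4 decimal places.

D(P‖Q) = Σ p·ln(p/q).
  0.534·ln(0.534/0.123) = 0.78402
  0.122·ln(0.122/0.125) = -0.00296
  0.057·ln(0.057/0.275) = -0.08970
  0.287·ln(0.287/0.477) = -0.14581
D(P‖Q) = 0.5456 nats.

0.5456 nats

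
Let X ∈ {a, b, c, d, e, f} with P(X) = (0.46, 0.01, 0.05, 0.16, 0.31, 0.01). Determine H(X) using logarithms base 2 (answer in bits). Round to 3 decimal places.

1.811 bits

H(X) = −Σ p·log₂ p.
  −(0.46)·log₂(0.46) = 0.5153
  −(0.01)·log₂(0.01) = 0.0664
  −(0.05)·log₂(0.05) = 0.2161
  −(0.16)·log₂(0.16) = 0.4230
  −(0.31)·log₂(0.31) = 0.5238
  −(0.01)·log₂(0.01) = 0.0664
Sum: 0.5153 + 0.0664 + 0.2161 + 0.4230 + 0.5238 + 0.0664 = 1.811 bits.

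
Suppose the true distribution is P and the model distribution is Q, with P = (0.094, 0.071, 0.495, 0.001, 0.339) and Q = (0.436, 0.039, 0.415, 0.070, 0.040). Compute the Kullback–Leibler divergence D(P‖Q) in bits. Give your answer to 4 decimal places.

D(P‖Q) = Σ p·log₂(p/q).
  0.094·log₂(0.094/0.436) = -0.20808
  0.071·log₂(0.071/0.039) = 0.06137
  0.495·log₂(0.495/0.415) = 0.12589
  0.001·log₂(0.001/0.070) = -0.00613
  0.339·log₂(0.339/0.040) = 1.04521
D(P‖Q) = 1.0183 bits.

1.0183 bits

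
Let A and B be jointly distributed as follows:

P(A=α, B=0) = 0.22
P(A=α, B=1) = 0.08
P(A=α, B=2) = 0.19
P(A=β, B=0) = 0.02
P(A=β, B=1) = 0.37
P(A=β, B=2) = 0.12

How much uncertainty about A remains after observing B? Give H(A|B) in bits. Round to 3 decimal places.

Marginals: p(A) = (0.4900, 0.5100), p(B) = (0.2400, 0.4500, 0.3100).
H(A|B) = Σ p(B) · H(A|B=·).
  B=0: p=0.2400, H(A|B=0) = 0.4138
  B=1: p=0.4500, H(A|B=1) = 0.6752
  B=2: p=0.3100, H(A|B=2) = 0.9629
Weighted sum = 0.702 bits.

0.702 bits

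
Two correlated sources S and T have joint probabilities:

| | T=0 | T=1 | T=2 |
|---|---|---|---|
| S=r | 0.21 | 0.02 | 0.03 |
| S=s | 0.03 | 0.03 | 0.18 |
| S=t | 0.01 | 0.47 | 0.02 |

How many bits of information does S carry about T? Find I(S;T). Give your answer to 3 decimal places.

Marginals: p(S) = (0.2600, 0.2400, 0.5000), p(T) = (0.2500, 0.5200, 0.2300).
I(S;T) = Σ p(x,y)·log₂[p(x,y)/(p(x)p(y))].
  (r,0): 0.21·log₂(3.2308) = 0.3553
  (r,1): 0.02·log₂(0.1479) = -0.0551
  (r,2): 0.03·log₂(0.5017) = -0.0299
  (s,0): 0.03·log₂(0.5000) = -0.0300
  (s,1): 0.03·log₂(0.2404) = -0.0617
  (s,2): 0.18·log₂(3.2609) = 0.3069
  (t,0): 0.01·log₂(0.0800) = -0.0364
  (t,1): 0.47·log₂(1.8077) = 0.4015
  (t,2): 0.02·log₂(0.1739) = -0.0505
Sum = 0.800 bits.

0.800 bits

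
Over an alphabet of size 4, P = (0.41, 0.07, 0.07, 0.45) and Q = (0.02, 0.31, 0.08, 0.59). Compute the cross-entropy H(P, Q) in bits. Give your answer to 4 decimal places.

H(P,Q) = −Σ p·log₂ q.
  −0.41·log₂(0.02) = 2.31398
  −0.07·log₂(0.31) = 0.11828
  −0.07·log₂(0.08) = 0.25507
  −0.45·log₂(0.59) = 0.34255
H(P,Q) = 3.0299 bits.

3.0299 bits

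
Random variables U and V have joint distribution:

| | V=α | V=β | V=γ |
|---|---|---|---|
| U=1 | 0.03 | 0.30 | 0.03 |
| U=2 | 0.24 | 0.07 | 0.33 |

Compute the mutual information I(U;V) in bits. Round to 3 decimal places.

Marginals: p(U) = (0.3600, 0.6400), p(V) = (0.2700, 0.3700, 0.3600).
I(U;V) = Σ p(x,y)·log₂[p(x,y)/(p(x)p(y))].
  (1,α): 0.03·log₂(0.3086) = -0.0509
  (1,β): 0.30·log₂(2.2523) = 0.3514
  (1,γ): 0.03·log₂(0.2315) = -0.0633
  (2,α): 0.24·log₂(1.3889) = 0.1137
  (2,β): 0.07·log₂(0.2956) = -0.1231
  (2,γ): 0.33·log₂(1.4323) = 0.1710
Sum = 0.399 bits.

0.399 bits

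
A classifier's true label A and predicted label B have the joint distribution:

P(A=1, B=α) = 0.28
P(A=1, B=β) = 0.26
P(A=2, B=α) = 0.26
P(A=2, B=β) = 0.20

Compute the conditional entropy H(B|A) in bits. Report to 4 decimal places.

0.9938 bits

Marginals: p(A) = (0.5400, 0.4600), p(B) = (0.5400, 0.4600).
H(B|A) = Σ p(A) · H(B|A=·).
  A=1: p=0.5400, H(B|A=1) = 0.9990
  A=2: p=0.4600, H(B|A=2) = 0.9877
Weighted sum = 0.9938 bits.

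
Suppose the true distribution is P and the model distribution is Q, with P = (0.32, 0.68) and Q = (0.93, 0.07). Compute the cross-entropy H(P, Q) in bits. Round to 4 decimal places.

2.6423 bits

H(P,Q) = −Σ p·log₂ q.
  −0.32·log₂(0.93) = 0.03350
  −0.68·log₂(0.07) = 2.60882
H(P,Q) = 2.6423 bits.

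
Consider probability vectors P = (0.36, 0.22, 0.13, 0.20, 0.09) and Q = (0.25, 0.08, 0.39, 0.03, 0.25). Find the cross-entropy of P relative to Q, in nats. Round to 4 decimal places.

2.0032 nats

H(P,Q) = −Σ p·ln q.
  −0.36·ln(0.25) = 0.49907
  −0.22·ln(0.08) = 0.55566
  −0.13·ln(0.39) = 0.12241
  −0.20·ln(0.03) = 0.70131
  −0.09·ln(0.25) = 0.12477
H(P,Q) = 2.0032 nats.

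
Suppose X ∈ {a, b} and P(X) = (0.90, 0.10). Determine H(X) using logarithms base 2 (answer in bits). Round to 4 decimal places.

0.4690 bits

H(X) = −Σ p·log₂ p.
  −(0.90)·log₂(0.90) = 0.13680
  −(0.10)·log₂(0.10) = 0.33219
Sum: 0.13680 + 0.33219 = 0.4690 bits.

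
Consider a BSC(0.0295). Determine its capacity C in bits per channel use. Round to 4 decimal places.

Binary symmetric channel: C = 1 − h₂(ε) where h₂ is the binary entropy function.
h₂(0.0295) = −0.0295·log₂0.0295 − 0.9705·log₂0.9705 = 0.1919.
C = 1 − 0.1919 = 0.8081 bits per channel use.

0.8081 bits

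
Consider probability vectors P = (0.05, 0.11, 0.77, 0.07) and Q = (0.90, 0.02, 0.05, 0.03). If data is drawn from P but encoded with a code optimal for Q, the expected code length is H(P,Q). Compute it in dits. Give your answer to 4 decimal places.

H(P,Q) = −Σ p·log₁₀ q.
  −0.05·log₁₀(0.90) = 0.00229
  −0.11·log₁₀(0.02) = 0.18689
  −0.77·log₁₀(0.05) = 1.00179
  −0.07·log₁₀(0.03) = 0.10660
H(P,Q) = 1.2976 dits.

1.2976 dits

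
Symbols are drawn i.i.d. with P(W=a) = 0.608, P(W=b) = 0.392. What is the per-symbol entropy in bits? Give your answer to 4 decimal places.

H(W) = −Σ p·log₂ p.
  −(0.608)·log₂(0.608) = 0.43646
  −(0.392)·log₂(0.392) = 0.52962
Sum: 0.43646 + 0.52962 = 0.9661 bits.

0.9661 bits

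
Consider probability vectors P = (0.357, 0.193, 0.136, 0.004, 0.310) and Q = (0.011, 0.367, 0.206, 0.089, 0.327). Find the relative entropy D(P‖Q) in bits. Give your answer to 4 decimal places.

1.4901 bits

D(P‖Q) = Σ p·log₂(p/q).
  0.357·log₂(0.357/0.011) = 1.79226
  0.193·log₂(0.193/0.367) = -0.17895
  0.136·log₂(0.136/0.206) = -0.08147
  0.004·log₂(0.004/0.089) = -0.01790
  0.310·log₂(0.310/0.327) = -0.02388
D(P‖Q) = 1.4901 bits.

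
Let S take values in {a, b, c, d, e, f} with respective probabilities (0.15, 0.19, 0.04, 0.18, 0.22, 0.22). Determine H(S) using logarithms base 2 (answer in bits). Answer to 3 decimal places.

H(S) = −Σ p·log₂ p.
  −(0.15)·log₂(0.15) = 0.4105
  −(0.19)·log₂(0.19) = 0.4552
  −(0.04)·log₂(0.04) = 0.1858
  −(0.18)·log₂(0.18) = 0.4453
  −(0.22)·log₂(0.22) = 0.4806
  −(0.22)·log₂(0.22) = 0.4806
Sum: 0.4105 + 0.4552 + 0.1858 + 0.4453 + 0.4806 + 0.4806 = 2.458 bits.

2.458 bits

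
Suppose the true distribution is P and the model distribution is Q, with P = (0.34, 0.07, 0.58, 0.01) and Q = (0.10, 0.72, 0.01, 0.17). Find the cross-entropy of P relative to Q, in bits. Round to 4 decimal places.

H(P,Q) = −Σ p·log₂ q.
  −0.34·log₂(0.10) = 1.12946
  −0.07·log₂(0.72) = 0.03318
  −0.58·log₂(0.01) = 3.85344
  −0.01·log₂(0.17) = 0.02556
H(P,Q) = 5.0416 bits.

5.0416 bits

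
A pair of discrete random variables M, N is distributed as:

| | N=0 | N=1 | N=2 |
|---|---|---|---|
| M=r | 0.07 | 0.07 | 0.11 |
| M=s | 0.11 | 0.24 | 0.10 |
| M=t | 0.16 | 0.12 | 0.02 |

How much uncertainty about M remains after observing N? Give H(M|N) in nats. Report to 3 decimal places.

0.989 nats

Marginals: p(M) = (0.2500, 0.4500, 0.3000), p(N) = (0.3400, 0.4300, 0.2300).
H(M|N) = Σ p(N) · H(M|N=·).
  N=0: p=0.3400, H(M|N=0) = 1.0452
  N=1: p=0.4300, H(M|N=1) = 0.9772
  N=2: p=0.2300, H(M|N=2) = 0.9273
Weighted sum = 0.989 nats.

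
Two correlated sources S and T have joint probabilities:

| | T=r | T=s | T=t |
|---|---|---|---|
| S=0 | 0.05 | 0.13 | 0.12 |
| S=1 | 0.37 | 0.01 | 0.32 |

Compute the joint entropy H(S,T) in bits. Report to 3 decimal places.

H(S,T) = −Σ p(x,y)·log₂ p(x,y) over all 6 cells.
  cell (0,r): −0.05·log₂0.05 = 0.2161
  cell (0,s): −0.13·log₂0.13 = 0.3826
  cell (0,t): −0.12·log₂0.12 = 0.3671
  cell (1,r): −0.37·log₂0.37 = 0.5307
  cell (1,s): −0.01·log₂0.01 = 0.0664
  cell (1,t): −0.32·log₂0.32 = 0.5260
Sum = 2.089 bits.

2.089 bits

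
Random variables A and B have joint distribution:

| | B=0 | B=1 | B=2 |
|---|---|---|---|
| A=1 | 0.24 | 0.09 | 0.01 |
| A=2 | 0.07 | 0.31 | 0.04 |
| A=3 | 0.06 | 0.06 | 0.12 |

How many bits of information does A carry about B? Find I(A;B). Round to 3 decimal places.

Marginals: p(A) = (0.3400, 0.4200, 0.2400), p(B) = (0.3700, 0.4600, 0.1700).
I(A;B) = H(A) + H(B) − H(A,B).
H(A) = 1.5490, H(B) = 1.4807, H(A,B) = 2.7055.
I(A;B) = 1.5490 + 1.4807 − 2.7055 = 0.324 bits.

0.324 bits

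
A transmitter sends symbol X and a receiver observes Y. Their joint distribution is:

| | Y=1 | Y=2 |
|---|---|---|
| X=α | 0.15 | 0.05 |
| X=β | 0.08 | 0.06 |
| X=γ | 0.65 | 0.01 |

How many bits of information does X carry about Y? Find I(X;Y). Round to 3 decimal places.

0.154 bits

Marginals: p(X) = (0.2000, 0.1400, 0.6600), p(Y) = (0.8800, 0.1200).
I(X;Y) = Σ p(x,y)·log₂[p(x,y)/(p(x)p(y))].
  (α,1): 0.15·log₂(0.8523) = -0.0346
  (α,2): 0.05·log₂(2.0833) = 0.0529
  (β,1): 0.08·log₂(0.6494) = -0.0498
  (β,2): 0.06·log₂(3.5714) = 0.1102
  (γ,1): 0.65·log₂(1.1191) = 0.1056
  (γ,2): 0.01·log₂(0.1263) = -0.0299
Sum = 0.154 bits.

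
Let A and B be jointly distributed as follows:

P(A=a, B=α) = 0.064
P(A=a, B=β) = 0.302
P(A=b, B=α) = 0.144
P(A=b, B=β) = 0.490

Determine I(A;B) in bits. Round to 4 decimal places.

Marginals: p(A) = (0.3660, 0.6340), p(B) = (0.2080, 0.7920).
I(A;B) = H(A) + H(B) − H(A,B).
H(A) = 0.9476, H(B) = 0.7376, H(A,B) = 1.6824.
I(A;B) = 0.9476 + 0.7376 − 1.6824 = 0.0028 bits.

0.0028 bits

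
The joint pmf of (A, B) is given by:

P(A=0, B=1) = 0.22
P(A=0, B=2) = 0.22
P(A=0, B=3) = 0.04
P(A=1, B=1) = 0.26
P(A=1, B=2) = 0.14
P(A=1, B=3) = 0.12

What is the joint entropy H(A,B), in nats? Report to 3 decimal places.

H(A,B) = −Σ p(x,y)·ln p(x,y) over all 6 cells.
  cell (0,1): −0.22·ln0.22 = 0.3331
  cell (0,2): −0.22·ln0.22 = 0.3331
  cell (0,3): −0.04·ln0.04 = 0.1288
  cell (1,1): −0.26·ln0.26 = 0.3502
  cell (1,2): −0.14·ln0.14 = 0.2753
  cell (1,3): −0.12·ln0.12 = 0.2544
Sum = 1.675 nats.

1.675 nats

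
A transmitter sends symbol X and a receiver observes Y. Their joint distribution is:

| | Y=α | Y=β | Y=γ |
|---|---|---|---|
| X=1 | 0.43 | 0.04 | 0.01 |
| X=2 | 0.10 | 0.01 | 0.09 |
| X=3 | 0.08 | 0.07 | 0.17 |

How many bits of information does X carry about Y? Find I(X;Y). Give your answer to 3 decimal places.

Marginals: p(X) = (0.4800, 0.2000, 0.3200), p(Y) = (0.6100, 0.1200, 0.2700).
I(X;Y) = Σ p(x,y)·log₂[p(x,y)/(p(x)p(y))].
  (1,α): 0.43·log₂(1.4686) = 0.2384
  (1,β): 0.04·log₂(0.6944) = -0.0210
  (1,γ): 0.01·log₂(0.0772) = -0.0370
  (2,α): 0.10·log₂(0.8197) = -0.0287
  (2,β): 0.01·log₂(0.4167) = -0.0126
  (2,γ): 0.09·log₂(1.6667) = 0.0663
  (3,α): 0.08·log₂(0.4098) = -0.1030
  (3,β): 0.07·log₂(1.8229) = 0.0606
  (3,γ): 0.17·log₂(1.9676) = 0.1660
Sum = 0.329 bits.

0.329 bits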